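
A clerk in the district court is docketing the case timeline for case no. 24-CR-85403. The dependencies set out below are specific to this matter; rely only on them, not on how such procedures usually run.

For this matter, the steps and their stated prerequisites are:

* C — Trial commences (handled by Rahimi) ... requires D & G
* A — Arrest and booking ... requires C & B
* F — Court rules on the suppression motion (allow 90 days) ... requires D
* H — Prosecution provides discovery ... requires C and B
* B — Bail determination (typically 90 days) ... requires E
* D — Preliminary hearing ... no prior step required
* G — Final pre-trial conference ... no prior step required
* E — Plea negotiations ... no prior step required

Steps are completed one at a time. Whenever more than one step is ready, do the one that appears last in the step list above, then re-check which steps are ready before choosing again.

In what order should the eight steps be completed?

E, G, D, B, F, C, H, A

E, G and D have no prerequisites; E is listed later, so E is first.
G, D and B are all available; G is listed later → G.
Ready: D and B. D is listed later → D.
B, F and C are all available; B is listed later → B.
Now F and C have their prerequisites met. F is listed later, so F next.
That leaves C as the only ready step → C.
Now H and A have their prerequisites met. H is listed later, so H next.
Next only A has its prerequisites met → A.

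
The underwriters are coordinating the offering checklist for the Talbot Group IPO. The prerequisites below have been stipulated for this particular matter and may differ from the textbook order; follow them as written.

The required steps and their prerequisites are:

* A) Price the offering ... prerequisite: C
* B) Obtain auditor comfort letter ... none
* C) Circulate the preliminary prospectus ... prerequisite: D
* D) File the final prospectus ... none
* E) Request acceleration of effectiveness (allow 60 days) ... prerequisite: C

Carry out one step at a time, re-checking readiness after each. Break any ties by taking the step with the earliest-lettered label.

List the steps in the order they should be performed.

B D C A E

B and D have no prerequisites; B has the earlier label, so B is first.
D is the only step now ready → D.
Next only C has its prerequisites met → C.
Now A and E have their prerequisites met. A has the earlier label, so A next.
That leaves E as the only ready step → E.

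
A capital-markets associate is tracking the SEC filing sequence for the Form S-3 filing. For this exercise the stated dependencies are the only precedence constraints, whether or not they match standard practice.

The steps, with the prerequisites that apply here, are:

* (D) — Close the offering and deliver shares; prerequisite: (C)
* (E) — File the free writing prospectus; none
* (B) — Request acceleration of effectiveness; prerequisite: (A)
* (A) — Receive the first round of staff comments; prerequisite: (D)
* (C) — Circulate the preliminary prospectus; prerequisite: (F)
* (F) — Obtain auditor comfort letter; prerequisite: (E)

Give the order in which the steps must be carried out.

Only (E) has no prerequisites, so it is first.
Next only (F) has its prerequisites met → (F).
Next only (C) has its prerequisites met → (C).
That leaves (D) as the only ready step → (D).
(A) is the only step now ready → (A).
Next only (B) has its prerequisites met → (B).

(E) → (F) → (C) → (D) → (A) → (B)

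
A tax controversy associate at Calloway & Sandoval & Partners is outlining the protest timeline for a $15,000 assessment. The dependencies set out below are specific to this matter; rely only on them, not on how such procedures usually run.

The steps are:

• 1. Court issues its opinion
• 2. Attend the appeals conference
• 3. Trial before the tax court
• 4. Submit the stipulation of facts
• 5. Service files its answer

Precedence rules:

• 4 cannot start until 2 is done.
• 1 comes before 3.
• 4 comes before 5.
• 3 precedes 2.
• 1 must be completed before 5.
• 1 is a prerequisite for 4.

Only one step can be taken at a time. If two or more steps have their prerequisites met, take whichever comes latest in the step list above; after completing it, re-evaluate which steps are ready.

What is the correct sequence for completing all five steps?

1 → 3 → 2 → 4 → 5

1 is the only step with nothing outstanding, so it goes first.
3 is the only step now ready → 3.
That leaves 2 as the only ready step → 2.
That leaves 4 as the only ready step → 4.
5 needed 4 and 1, now all done → 5.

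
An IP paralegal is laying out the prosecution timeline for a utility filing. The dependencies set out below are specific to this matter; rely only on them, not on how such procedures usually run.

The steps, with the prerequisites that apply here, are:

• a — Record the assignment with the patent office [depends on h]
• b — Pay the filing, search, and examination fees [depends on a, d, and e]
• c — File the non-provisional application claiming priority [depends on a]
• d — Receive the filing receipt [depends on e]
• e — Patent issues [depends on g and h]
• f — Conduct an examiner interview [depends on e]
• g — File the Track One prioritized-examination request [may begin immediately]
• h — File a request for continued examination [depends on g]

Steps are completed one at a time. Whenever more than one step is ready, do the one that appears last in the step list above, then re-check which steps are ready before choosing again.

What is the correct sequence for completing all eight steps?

g, h, e, f, d, a, c, b

g has no prerequisites → g first.
h is the only step now ready → h.
Ready: e and a. e is listed later → e.
Now f, d and a have their prerequisites met. f is listed later, so f next.
Ready: d and a. d is listed later → d.
a needed h, now all done → a.
c and b are both available; c is listed later → c.
b is the only step now ready → b.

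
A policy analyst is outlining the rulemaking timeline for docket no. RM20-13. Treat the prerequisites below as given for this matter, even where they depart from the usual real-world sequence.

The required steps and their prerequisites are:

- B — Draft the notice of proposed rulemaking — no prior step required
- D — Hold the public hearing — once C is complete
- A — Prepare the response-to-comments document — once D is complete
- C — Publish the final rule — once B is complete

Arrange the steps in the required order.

B C D A

Only B has no prerequisites, so it is first.
Next only C has its prerequisites met → C.
D is the only step now ready → D.
A is the only step now ready → A.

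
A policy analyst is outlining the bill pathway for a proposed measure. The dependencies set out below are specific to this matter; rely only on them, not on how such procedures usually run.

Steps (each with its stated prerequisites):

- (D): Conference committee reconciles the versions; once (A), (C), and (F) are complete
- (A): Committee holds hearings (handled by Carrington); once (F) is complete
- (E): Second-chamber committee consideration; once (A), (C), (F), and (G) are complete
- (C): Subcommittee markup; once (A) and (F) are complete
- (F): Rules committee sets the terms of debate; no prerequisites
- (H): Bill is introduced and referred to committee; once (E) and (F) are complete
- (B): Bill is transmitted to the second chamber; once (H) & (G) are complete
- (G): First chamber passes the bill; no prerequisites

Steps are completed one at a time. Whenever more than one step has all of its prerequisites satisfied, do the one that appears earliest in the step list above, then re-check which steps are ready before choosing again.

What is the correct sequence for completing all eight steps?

(F), (A), (C), (D), (G), (E), (H), (B)

(F) and (G) have no prerequisites; (F) is listed earlier, so (F) is first.
(A) now also ready, so the ready set is {(A), (G)}; (A) is listed earlier → (A).
(C) now also ready, so the ready set is {(C), (G)}; (C) is listed earlier → (C).
(D) and (G) are both available; (D) is listed earlier → (D).
(G) is the only step now ready → (G).
(E) needed (A), (C), (F) and (G), now all done → (E).
Next only (H) has its prerequisites met → (H).
(B) needed (H) and (G), now all done → (B).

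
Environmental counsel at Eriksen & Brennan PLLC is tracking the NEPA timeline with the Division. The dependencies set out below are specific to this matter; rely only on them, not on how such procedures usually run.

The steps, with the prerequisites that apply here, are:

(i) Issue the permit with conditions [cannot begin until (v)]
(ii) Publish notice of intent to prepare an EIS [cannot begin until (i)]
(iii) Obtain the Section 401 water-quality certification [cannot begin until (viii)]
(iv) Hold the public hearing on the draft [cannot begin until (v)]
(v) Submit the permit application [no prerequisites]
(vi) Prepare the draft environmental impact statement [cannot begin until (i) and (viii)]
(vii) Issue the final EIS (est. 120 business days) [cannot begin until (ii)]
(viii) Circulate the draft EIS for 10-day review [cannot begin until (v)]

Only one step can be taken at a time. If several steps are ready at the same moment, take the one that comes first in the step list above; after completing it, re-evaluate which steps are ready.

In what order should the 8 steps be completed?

(v), (i), (ii), (iv), (vii), (viii), (iii), (vi)

(v) has no prerequisites → (v) first.
Ready: (i), (iv) and (viii). (i) is listed earlier → (i).
Ready: (ii), (iv) and (viii). (ii) is listed earlier → (ii).
Ready: (iv), (vii) and (viii). (iv) is listed earlier → (iv).
Now (vii) and (viii) have their prerequisites met. (vii) is listed earlier, so (vii) next.
That leaves (viii) as the only ready step → (viii).
Now (iii) and (vi) have their prerequisites met. (iii) is listed earlier, so (iii) next.
(vi) is the only step now ready → (vi).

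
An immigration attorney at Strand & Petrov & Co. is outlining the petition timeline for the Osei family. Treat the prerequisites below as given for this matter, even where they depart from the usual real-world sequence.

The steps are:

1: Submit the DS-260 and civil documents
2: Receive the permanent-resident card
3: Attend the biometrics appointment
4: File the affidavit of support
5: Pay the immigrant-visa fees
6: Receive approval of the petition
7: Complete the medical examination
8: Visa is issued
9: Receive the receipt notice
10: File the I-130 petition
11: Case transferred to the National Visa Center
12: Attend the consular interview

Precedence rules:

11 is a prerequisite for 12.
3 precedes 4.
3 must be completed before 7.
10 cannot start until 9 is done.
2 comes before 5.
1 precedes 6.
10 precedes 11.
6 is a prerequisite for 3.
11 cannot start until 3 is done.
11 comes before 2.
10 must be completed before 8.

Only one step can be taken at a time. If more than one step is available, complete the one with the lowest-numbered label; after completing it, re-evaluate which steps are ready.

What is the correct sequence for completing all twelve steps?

1, 6, 3, 4, 7, 9, 10, 8, 11, 2, 5, 12

Nothing is required for 1 and 9. 1 has the earlier label → 1 first.
6 and 9 are both available; 6 has the earlier label → 6.
3 now also ready, so the ready set is {3, 9}; 3 has the earlier label → 3.
4 and 7 now also ready, so the ready set is {4, 7, 9}; 4 has the earlier label → 4.
7 and 9 are both available; 7 has the earlier label → 7.
That leaves 9 as the only ready step → 9.
Next only 10 has its prerequisites met → 10.
Ready: 8 and 11. 8 has the earlier label → 8.
That leaves 11 as the only ready step → 11.
Now 2 and 12 have their prerequisites met. 2 has the earlier label, so 2 next.
Now 5 and 12 have their prerequisites met. 5 has the earlier label, so 5 next.
12 needed 11, now all done → 12.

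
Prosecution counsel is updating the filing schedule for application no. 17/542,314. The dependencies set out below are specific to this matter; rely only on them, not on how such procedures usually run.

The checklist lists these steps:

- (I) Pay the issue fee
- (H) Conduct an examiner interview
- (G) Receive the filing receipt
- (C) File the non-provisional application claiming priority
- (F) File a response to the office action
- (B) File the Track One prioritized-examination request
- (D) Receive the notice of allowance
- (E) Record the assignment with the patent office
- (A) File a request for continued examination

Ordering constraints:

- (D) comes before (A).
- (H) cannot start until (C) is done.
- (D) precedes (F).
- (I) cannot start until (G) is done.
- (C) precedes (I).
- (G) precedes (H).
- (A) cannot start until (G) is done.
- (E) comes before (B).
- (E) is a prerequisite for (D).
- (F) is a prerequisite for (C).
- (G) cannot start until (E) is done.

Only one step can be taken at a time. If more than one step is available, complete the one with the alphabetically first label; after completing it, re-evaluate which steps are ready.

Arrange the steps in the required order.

(E) is the only step with nothing outstanding, so it goes first.
Ready: (B), (D) and (G). (B) has the earlier label → (B).
Ready: (D) and (G). (D) has the earlier label → (D).
(F) now also ready, so the ready set is {(F), (G)}; (F) has the earlier label → (F).
(C) now also ready, so the ready set is {(C), (G)}; (C) has the earlier label → (C).
(G) needed (E), now all done → (G).
Now (A), (H) and (I) have their prerequisites met. (A) has the earlier label, so (A) next.
Ready: (H) and (I). (H) has the earlier label → (H).
Next only (I) has its prerequisites met → (I).

(E) → (B) → (D) → (F) → (C) → (G) → (A) → (H) → (I)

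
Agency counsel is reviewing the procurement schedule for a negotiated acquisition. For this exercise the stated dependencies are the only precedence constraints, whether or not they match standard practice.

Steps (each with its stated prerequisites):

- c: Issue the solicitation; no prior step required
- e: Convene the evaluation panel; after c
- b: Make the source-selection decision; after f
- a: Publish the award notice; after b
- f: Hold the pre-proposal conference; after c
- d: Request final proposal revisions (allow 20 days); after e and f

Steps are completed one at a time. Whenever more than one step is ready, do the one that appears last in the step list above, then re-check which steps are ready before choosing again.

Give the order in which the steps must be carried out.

c f b a e d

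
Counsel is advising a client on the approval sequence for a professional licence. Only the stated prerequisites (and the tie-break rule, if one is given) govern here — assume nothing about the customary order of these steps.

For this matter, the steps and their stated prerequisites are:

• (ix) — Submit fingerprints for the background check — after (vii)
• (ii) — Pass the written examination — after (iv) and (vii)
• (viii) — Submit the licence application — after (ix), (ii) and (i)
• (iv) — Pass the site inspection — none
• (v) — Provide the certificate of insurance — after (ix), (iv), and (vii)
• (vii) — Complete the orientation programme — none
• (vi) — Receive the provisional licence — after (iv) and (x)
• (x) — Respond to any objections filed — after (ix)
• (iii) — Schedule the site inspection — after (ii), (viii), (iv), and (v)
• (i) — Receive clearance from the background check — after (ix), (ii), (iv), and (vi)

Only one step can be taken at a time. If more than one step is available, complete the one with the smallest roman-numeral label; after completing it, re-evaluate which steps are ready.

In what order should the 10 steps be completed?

(iv), (vii), (ii), (ix), (v), (x), (vi), (i), (viii), (iii)

Nothing is required for (iv) and (vii). (iv) has the earlier label → (iv) first.
That leaves (vii) as the only ready step → (vii).
(ii) and (ix) are both available; (ii) has the earlier label → (ii).
(ix) needed (vii), now all done → (ix).
Now (v) and (x) have their prerequisites met. (v) has the earlier label, so (v) next.
(x) needed (ix), now all done → (x).
(vi) is the only step now ready → (vi).
(i) is the only step now ready → (i).
(viii) needed (i), (ii) and (ix), now all done → (viii).
(iii) is the only step now ready → (iii).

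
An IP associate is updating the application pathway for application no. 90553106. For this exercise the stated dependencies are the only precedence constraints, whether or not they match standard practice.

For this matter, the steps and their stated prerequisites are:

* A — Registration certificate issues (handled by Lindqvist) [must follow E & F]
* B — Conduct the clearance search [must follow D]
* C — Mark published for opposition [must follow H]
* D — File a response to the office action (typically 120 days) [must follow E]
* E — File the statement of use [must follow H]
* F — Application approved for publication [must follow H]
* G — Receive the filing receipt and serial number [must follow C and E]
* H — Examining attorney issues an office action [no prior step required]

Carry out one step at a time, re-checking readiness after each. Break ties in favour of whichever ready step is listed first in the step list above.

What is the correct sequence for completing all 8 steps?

Only H has no prerequisites, so it is first.
C, E and F are all available; C is listed earlier → C.
Now E and F have their prerequisites met. E is listed earlier, so E next.
Now D, F and G have their prerequisites met. D is listed earlier, so D next.
B now also ready, so the ready set is {B, F, G}; B is listed earlier → B.
F and G are both available; F is listed earlier → F.
A and G are both available; A is listed earlier → A.
G needed C and E, now all done → G.

H, C, E, D, B, F, A, G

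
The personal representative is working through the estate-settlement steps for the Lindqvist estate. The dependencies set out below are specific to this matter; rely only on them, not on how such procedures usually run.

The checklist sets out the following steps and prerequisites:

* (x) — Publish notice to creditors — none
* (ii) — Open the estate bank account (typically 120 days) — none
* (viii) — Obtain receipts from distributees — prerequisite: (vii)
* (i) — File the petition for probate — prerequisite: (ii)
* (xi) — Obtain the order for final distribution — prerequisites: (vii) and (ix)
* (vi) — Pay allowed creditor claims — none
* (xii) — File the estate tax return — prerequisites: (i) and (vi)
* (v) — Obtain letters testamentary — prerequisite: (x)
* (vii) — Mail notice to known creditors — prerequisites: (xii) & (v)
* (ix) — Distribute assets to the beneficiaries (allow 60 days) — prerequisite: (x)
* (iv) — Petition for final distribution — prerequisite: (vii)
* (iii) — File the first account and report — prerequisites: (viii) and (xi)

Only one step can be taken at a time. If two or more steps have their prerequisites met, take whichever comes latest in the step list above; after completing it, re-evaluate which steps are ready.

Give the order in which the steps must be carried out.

(vi), (ii) and (x) have no prerequisites; (vi) is listed later, so (vi) is first.
Ready: (ii) and (x). (ii) is listed later → (ii).
(i) now also ready, so the ready set is {(i), (x)}; (i) is listed later → (i).
(xii) now also ready, so the ready set is {(xii), (x)}; (xii) is listed later → (xii).
(x) is the only step now ready → (x).
Now (ix) and (v) have their prerequisites met. (ix) is listed later, so (ix) next.
That leaves (v) as the only ready step → (v).
That leaves (vii) as the only ready step → (vii).
Ready: (iv), (xi) and (viii). (iv) is listed later → (iv).
(xi) and (viii) are both available; (xi) is listed later → (xi).
(viii) needed (vii), now all done → (viii).
That leaves (iii) as the only ready step → (iii).

(vi), (ii), (i), (xii), (x), (ix), (v), (vii), (iv), (xi), (viii), (iii)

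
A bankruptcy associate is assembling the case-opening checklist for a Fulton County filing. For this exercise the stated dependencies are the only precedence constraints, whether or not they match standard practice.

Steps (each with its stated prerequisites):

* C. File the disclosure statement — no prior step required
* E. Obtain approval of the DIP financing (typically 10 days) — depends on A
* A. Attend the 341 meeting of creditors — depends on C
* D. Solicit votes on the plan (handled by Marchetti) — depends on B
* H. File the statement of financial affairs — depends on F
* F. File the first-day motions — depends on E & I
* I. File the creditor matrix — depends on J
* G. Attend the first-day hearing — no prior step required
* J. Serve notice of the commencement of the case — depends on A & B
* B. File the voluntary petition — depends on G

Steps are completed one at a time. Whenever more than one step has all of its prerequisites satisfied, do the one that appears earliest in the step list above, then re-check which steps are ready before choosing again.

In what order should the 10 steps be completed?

C, A, E, G, B, D, J, I, F, H

C and G have no prerequisites; C is listed earlier, so C is first.
A and G are both available; A is listed earlier → A.
E now also ready, so the ready set is {E, G}; E is listed earlier → E.
Next only G has its prerequisites met → G.
That leaves B as the only ready step → B.
D and J are both available; D is listed earlier → D.
J is the only step now ready → J.
I needed J, now all done → I.
F is the only step now ready → F.
H is the only step now ready → H.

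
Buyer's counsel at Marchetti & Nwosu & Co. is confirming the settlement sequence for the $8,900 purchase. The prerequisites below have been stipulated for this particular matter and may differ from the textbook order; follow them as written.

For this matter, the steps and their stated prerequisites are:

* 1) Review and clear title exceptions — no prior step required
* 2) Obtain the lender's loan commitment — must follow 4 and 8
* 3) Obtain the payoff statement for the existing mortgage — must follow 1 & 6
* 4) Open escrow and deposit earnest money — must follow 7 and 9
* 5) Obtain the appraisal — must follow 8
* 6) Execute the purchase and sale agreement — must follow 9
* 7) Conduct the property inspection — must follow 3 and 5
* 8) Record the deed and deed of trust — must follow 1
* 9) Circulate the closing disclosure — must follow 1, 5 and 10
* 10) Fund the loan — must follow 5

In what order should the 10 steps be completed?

1 has no prerequisites → 1 first.
That leaves 8 as the only ready step → 8.
5 needed 8, now all done → 5.
10 is the only step now ready → 10.
9 is the only step now ready → 9.
Next only 6 has its prerequisites met → 6.
3 is the only step now ready → 3.
7 needed 3 and 5, now all done → 7.
4 needed 7 and 9, now all done → 4.
That leaves 2 as the only ready step → 2.

1, 8, 5, 10, 9, 6, 3, 7, 4, 2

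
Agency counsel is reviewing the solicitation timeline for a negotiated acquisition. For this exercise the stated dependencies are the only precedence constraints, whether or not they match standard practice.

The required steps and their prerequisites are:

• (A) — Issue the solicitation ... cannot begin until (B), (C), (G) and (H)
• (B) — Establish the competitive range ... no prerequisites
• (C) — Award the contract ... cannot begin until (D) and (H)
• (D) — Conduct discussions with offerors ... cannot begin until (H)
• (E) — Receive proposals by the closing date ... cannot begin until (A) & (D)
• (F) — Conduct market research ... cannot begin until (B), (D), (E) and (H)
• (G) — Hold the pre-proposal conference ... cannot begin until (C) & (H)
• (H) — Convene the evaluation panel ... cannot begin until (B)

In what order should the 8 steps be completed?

(B) is the only step with nothing outstanding, so it goes first.
(H) needed (B), now all done → (H).
(D) is the only step now ready → (D).
(C) needed (D) and (H), now all done → (C).
(G) needed (C) and (H), now all done → (G).
(A) is the only step now ready → (A).
Next only (E) has its prerequisites met → (E).
(F) needed (B), (D), (E) and (H), now all done → (F).

(B) (H) (D) (C) (G) (A) (E) (F)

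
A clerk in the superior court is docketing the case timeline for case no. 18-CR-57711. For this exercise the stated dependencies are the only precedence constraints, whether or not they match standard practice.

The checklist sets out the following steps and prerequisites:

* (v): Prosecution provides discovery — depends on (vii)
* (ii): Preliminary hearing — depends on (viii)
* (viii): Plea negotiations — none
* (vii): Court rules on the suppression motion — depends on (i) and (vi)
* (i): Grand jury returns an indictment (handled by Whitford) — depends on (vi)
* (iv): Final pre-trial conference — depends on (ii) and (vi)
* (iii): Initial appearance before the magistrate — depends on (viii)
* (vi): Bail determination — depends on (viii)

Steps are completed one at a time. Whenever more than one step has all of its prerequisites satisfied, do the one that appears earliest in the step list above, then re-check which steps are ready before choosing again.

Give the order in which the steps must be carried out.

Only (viii) has no prerequisites, so it is first.
Ready: (ii), (iii) and (vi). (ii) is listed earlier → (ii).
(iii) and (vi) are both available; (iii) is listed earlier → (iii).
(vi) is the only step now ready → (vi).
Now (i) and (iv) have their prerequisites met. (i) is listed earlier, so (i) next.
(vii) now also ready, so the ready set is {(vii), (iv)}; (vii) is listed earlier → (vii).
Now (v) and (iv) have their prerequisites met. (v) is listed earlier, so (v) next.
(iv) needed (ii) and (vi), now all done → (iv).

(viii) → (ii) → (iii) → (vi) → (i) → (vii) → (v) → (iv)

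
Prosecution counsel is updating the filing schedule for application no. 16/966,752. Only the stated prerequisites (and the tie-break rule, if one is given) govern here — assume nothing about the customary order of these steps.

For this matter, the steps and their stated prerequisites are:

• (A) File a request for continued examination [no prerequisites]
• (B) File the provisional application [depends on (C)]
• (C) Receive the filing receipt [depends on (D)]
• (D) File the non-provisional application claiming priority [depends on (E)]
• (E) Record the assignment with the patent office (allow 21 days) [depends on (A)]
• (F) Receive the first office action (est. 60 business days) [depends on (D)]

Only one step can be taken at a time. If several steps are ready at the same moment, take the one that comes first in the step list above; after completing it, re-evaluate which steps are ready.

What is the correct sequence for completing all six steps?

(A) is the only step with nothing outstanding, so it goes first.
Next only (E) has its prerequisites met → (E).
(D) needed (E), now all done → (D).
(C) and (F) are both available; (C) is listed earlier → (C).
(B) now also ready, so the ready set is {(B), (F)}; (B) is listed earlier → (B).
That leaves (F) as the only ready step → (F).

(A) (E) (D) (C) (B) (F)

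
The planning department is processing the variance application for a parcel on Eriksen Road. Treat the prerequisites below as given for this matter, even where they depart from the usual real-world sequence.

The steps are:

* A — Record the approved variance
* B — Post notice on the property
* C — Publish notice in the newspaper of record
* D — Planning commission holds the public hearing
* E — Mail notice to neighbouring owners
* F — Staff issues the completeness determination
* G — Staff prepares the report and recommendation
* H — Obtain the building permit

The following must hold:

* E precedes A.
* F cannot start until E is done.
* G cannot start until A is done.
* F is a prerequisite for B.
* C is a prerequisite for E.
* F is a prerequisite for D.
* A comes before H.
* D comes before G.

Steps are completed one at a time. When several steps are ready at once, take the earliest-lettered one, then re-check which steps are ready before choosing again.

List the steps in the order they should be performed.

C has no prerequisites → C first.
That leaves E as the only ready step → E.
Ready: A and F. A has the earlier label → A.
H now also ready, so the ready set is {F, H}; F has the earlier label → F.
B, D and H are all available; B has the earlier label → B.
D and H are both available; D has the earlier label → D.
G and H are both available; G has the earlier label → G.
H is the only step now ready → H.

C, E, A, F, B, D, G, H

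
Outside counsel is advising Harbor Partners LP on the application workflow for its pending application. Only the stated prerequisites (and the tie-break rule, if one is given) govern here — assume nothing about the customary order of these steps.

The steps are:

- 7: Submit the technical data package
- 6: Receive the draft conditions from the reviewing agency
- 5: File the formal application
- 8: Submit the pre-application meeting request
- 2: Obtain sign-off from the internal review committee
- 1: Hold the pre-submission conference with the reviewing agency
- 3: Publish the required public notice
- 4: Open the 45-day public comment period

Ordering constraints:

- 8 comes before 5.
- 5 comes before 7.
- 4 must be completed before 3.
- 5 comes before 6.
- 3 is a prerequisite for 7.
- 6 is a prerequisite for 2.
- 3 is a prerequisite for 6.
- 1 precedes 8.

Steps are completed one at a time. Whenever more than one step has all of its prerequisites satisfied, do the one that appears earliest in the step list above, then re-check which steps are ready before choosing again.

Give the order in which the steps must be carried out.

1 → 8 → 5 → 4 → 3 → 7 → 6 → 2

Nothing is required for 1 and 4. 1 is listed earlier → 1 first.
8 and 4 are both available; 8 is listed earlier → 8.
5 now also ready, so the ready set is {5, 4}; 5 is listed earlier → 5.
4 is the only step now ready → 4.
3 is the only step now ready → 3.
Ready: 7 and 6. 7 is listed earlier → 7.
That leaves 6 as the only ready step → 6.
2 needed 6, now all done → 2.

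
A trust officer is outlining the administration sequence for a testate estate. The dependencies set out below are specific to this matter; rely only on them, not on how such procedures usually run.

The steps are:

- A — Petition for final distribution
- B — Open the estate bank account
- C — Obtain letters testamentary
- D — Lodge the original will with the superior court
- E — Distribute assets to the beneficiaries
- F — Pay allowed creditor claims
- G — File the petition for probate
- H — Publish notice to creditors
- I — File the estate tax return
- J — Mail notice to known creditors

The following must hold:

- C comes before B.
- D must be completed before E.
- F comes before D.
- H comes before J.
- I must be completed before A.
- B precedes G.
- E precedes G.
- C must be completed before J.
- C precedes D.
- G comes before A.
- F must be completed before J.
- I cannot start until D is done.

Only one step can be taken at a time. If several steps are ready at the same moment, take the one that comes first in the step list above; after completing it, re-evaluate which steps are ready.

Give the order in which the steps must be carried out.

Nothing is required for C, F and H. C is listed earlier → C first.
Ready: B, F and H. B is listed earlier → B.
Now F and H have their prerequisites met. F is listed earlier, so F next.
D now also ready, so the ready set is {D, H}; D is listed earlier → D.
E and I now also ready, so the ready set is {E, H, I}; E is listed earlier → E.
G now also ready, so the ready set is {G, H, I}; G is listed earlier → G.
Ready: H and I. H is listed earlier → H.
J now also ready, so the ready set is {I, J}; I is listed earlier → I.
A and J are both available; A is listed earlier → A.
J needed C, F and H, now all done → J.

C, B, F, D, E, G, H, I, A, J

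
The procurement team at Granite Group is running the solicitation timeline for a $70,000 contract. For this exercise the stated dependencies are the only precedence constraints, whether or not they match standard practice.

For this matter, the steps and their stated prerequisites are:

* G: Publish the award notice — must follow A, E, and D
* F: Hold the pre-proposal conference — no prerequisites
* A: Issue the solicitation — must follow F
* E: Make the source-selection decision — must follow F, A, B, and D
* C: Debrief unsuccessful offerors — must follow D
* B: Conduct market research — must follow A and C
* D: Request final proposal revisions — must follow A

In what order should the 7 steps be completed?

F A D C B E G

Only F has no prerequisites, so it is first.
A is the only step now ready → A.
Next only D has its prerequisites met → D.
C needed D, now all done → C.
B needed A and C, now all done → B.
That leaves E as the only ready step → E.
G needed A, E and D, now all done → G.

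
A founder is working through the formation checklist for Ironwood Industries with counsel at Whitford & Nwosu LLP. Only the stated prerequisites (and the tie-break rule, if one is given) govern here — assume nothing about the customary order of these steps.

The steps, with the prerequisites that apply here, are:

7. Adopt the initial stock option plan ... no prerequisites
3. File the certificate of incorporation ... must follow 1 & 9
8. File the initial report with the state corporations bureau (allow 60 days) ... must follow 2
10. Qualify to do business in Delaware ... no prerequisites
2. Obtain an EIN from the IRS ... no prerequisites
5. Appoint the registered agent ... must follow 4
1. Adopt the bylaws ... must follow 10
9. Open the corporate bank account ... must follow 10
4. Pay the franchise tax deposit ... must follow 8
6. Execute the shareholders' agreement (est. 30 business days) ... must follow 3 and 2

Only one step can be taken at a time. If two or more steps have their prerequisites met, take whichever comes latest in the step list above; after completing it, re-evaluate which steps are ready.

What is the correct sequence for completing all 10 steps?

2, 10, 9, 1, 8, 4, 5, 3, 6, 7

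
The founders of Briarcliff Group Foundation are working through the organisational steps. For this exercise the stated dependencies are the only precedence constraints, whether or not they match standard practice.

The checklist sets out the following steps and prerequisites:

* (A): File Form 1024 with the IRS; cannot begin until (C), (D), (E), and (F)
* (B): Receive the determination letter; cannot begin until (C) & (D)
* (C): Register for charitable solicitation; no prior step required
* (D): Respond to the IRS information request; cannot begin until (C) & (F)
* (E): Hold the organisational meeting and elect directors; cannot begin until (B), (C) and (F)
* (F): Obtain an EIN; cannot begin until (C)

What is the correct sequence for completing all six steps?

(C) → (F) → (D) → (B) → (E) → (A)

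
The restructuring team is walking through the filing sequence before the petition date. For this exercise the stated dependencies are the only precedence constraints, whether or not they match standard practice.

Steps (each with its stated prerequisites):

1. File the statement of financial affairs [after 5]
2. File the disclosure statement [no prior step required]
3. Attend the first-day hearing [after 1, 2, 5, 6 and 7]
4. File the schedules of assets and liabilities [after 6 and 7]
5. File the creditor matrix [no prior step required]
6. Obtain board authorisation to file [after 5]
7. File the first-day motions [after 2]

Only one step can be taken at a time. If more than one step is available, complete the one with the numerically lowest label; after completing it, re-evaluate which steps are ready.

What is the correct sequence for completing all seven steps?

2, 5, 1, 6, 7, 3, 4

2 and 5 have no prerequisites; 2 has the earlier label, so 2 is first.
Now 5 and 7 have their prerequisites met. 5 has the earlier label, so 5 next.
1, 6 and 7 are all available; 1 has the earlier label → 1.
Now 6 and 7 have their prerequisites met. 6 has the earlier label, so 6 next.
Next only 7 has its prerequisites met → 7.
Now 3 and 4 have their prerequisites met. 3 has the earlier label, so 3 next.
That leaves 4 as the only ready step → 4.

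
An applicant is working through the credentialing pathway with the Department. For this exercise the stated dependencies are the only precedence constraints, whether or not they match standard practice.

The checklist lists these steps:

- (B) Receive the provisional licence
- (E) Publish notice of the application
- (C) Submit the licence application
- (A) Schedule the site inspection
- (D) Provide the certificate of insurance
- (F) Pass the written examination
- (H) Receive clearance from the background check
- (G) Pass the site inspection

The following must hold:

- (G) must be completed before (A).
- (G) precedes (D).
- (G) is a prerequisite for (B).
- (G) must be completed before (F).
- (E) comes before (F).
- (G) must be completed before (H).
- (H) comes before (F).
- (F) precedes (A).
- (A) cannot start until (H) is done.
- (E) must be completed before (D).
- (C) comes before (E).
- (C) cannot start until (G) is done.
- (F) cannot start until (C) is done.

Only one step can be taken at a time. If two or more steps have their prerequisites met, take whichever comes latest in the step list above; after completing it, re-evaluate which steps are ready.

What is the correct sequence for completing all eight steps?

(G) → (H) → (C) → (E) → (F) → (D) → (A) → (B)

Only (G) has no prerequisites, so it is first.
(H), (C) and (B) are all available; (H) is listed later → (H).
Now (C) and (B) have their prerequisites met. (C) is listed later, so (C) next.
(E) and (B) are both available; (E) is listed later → (E).
(F) and (D) now also ready, so the ready set is {(F), (D), (B)}; (F) is listed later → (F).
Now (D), (A) and (B) have their prerequisites met. (D) is listed later, so (D) next.
Now (A) and (B) have their prerequisites met. (A) is listed later, so (A) next.
That leaves (B) as the only ready step → (B).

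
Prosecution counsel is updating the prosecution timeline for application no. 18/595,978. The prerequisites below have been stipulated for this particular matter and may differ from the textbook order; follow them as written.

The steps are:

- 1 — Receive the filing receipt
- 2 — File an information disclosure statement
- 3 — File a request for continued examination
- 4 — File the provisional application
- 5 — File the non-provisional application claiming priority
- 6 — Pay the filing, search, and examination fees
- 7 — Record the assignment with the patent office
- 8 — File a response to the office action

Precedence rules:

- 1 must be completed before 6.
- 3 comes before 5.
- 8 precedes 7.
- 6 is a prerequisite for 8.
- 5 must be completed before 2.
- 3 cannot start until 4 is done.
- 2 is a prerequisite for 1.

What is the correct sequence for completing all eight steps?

4 3 5 2 1 6 8 7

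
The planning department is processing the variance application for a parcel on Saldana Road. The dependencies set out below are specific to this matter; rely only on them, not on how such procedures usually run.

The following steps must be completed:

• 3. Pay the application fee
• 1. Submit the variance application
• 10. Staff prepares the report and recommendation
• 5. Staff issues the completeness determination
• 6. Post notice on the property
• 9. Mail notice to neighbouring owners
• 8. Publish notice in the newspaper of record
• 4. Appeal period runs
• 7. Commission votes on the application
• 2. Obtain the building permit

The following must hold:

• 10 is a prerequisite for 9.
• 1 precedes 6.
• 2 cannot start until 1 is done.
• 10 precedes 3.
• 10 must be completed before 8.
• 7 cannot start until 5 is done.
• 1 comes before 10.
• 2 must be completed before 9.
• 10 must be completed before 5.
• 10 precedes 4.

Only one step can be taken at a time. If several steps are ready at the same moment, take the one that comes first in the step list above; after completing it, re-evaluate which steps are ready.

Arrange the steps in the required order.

1 10 3 5 6 8 4 7 2 9

Only 1 has no prerequisites, so it is first.
Now 10, 6 and 2 have their prerequisites met. 10 is listed earlier, so 10 next.
Ready: 3, 5, 6, 8, 4 and 2. 3 is listed earlier → 3.
Now 5, 6, 8, 4 and 2 have their prerequisites met. 5 is listed earlier, so 5 next.
Now 6, 8, 4, 7 and 2 have their prerequisites met. 6 is listed earlier, so 6 next.
Now 8, 4, 7 and 2 have their prerequisites met. 8 is listed earlier, so 8 next.
Now 4, 7 and 2 have their prerequisites met. 4 is listed earlier, so 4 next.
Now 7 and 2 have their prerequisites met. 7 is listed earlier, so 7 next.
That leaves 2 as the only ready step → 2.
9 needed 10 and 2, now all done → 9.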